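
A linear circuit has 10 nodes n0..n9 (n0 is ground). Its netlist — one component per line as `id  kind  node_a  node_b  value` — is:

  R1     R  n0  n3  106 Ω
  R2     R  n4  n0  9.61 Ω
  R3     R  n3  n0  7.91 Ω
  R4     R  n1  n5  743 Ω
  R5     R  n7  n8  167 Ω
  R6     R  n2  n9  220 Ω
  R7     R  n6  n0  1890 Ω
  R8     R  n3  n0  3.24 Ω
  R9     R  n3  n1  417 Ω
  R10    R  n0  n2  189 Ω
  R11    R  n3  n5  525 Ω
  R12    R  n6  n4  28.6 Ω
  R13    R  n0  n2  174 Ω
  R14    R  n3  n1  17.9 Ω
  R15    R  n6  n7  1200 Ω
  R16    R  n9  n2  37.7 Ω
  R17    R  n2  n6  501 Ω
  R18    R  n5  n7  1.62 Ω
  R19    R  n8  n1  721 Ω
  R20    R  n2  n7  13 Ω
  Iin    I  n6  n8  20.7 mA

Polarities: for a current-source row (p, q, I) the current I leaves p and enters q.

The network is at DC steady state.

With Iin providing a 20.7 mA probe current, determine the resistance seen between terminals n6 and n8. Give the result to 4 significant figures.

R_eq = 204.0 Ω

Apply KCL at each of the 9 non-ground nodes and solve the resulting linear system.
Node n1: branches {R4, R9, R14, R19} → V_1 = 0.1194
Node n2: branches {R6, R10, R13, R16, R17, R20} → V_2 = 0.8006
Node n3: branches {R1, R3, R8, R9, R11, R14} → V_3 = 0.01736
Node n4: branches {R2, R12} → V_4 = -0.1559
Node n5: branches {R4, R11, R18} → V_5 = 0.9476
Node n6: branches {R7, R12, R15, R17, Iin} → V_6 = -0.6200
Node n7: branches {R5, R15, R18, R20} → V_7 = 0.9523
Node n8: branches {R5, R19, Iin} → V_8 = 3.602
Node n9: branches {R6, R16} → V_9 = 0.8006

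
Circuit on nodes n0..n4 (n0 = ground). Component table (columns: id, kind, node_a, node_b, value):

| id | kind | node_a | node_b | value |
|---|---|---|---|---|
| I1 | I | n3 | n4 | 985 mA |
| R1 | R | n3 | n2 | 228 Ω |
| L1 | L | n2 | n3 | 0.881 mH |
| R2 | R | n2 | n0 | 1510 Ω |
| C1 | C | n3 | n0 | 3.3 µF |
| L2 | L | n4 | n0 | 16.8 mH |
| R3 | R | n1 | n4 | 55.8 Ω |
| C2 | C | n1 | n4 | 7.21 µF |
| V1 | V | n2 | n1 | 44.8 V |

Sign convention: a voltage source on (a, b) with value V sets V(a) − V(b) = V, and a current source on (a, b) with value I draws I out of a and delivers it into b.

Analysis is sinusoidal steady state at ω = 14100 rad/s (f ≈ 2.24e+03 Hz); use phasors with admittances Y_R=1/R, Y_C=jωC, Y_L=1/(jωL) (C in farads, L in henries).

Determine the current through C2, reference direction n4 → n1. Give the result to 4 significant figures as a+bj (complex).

0.9783-0.02264j A

Apply KCL at each of the 4 non-ground nodes and solve the resulting linear system.
Node n1: branches {R3, C2, V1} → V_1 = -45.99+12.15j
Node n2: branches {R1, L1, R2, V1} → V_2 = -1.192+12.15j
Node n3: branches {I1, R1, L1, C1} → V_3 = -4.366+0.2125j
Node n4: branches {I1, L2, R3, C2} → V_4 = -46.21+2.529j
Source currents: i(V1)=-0.9743+0.1951j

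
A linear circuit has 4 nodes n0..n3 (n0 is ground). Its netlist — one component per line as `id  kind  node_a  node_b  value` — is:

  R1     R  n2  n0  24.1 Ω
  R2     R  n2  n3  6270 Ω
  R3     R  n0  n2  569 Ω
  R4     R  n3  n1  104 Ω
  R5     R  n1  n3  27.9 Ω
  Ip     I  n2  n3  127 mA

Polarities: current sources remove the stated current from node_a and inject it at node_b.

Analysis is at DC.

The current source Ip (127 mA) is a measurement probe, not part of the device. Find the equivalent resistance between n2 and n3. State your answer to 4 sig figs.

R_eq = 6270. Ω

Element admittances at DC:
  Y(R1) = 0.04149 S between n2,n0
  Y(R2) = 0.0001595 S between n2,n3
  Y(R3) = 0.001757 S between n0,n2
  Y(R4) = 0.009615 S between n3,n1
  Y(R5) = 0.03584 S between n1,n3
  Ip: injects 0.127 A into n3 (from n2)
Assemble and solve the 3×3 MNA system:
  V(n1)=796.3  V(n2)=0.000  V(n3)=796.3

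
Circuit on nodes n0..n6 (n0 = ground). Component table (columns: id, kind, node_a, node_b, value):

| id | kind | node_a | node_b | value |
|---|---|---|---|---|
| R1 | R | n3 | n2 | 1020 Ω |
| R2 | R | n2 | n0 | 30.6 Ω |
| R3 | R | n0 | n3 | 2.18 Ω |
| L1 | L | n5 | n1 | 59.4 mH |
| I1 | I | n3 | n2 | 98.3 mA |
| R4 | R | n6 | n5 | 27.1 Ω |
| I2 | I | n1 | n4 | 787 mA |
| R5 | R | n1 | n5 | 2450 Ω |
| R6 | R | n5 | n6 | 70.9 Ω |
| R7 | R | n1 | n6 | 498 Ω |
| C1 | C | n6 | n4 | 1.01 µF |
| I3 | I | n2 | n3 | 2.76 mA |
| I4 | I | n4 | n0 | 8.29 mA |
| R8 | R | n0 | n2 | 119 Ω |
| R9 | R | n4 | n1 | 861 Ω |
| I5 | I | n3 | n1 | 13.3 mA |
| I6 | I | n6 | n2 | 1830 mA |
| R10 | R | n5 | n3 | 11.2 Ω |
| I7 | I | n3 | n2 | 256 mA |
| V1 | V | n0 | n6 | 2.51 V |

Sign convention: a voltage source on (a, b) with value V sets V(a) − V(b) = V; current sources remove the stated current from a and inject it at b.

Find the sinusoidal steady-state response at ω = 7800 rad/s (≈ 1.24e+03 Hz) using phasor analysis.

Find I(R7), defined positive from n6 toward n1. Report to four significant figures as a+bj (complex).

0.2978+0.2282j A

MNA unknowns: 6 node voltages V₁..V_6 plus 1 source current (V1)
R1: Y=0.0009804+0.000j on G[3,2]
R2: Y=0.03268+0.000j on G[2,0]
R3: Y=0.4587+0.000j on G[0,3]
L1: Y=0.000-0.002158j on G[5,1]
I1: z[3]−=0.0983, z[2]+=0.0983
R4: Y=0.03690+0.000j on G[6,5]
I2: z[1]−=0.787, z[4]+=0.787
R5: Y=0.0004082+0.000j on G[1,5]
R6: Y=0.01410+0.000j on G[5,6]
R7: Y=0.002008+0.000j on G[1,6]
C1: Y=0.000+0.007878j on G[6,4]
I3: z[2]−=0.00276, z[3]+=0.00276
I4: z[4]−=0.00829, z[0]+=0.00829
R8: Y=0.008403+0.000j on G[0,2]
R9: Y=0.001161+0.000j on G[4,1]
I5: z[3]−=0.0133, z[1]+=0.0133
I6: z[6]−=1.83, z[2]+=1.83
R10: Y=0.08929+0.000j on G[5,3]
I7: z[3]−=0.256, z[2]+=0.256
V1: row V0−V6=2.51, i_V1 at 0,6
solve → V1=-150.8-113.6j, V2=51.83+0.008133j, V3=-1.204+0.3489j, V4=-7.798-77.76j, V5=-3.888+2.145j, V6=-2.510+0.000j
aux → i_V1=1.585+0.1604j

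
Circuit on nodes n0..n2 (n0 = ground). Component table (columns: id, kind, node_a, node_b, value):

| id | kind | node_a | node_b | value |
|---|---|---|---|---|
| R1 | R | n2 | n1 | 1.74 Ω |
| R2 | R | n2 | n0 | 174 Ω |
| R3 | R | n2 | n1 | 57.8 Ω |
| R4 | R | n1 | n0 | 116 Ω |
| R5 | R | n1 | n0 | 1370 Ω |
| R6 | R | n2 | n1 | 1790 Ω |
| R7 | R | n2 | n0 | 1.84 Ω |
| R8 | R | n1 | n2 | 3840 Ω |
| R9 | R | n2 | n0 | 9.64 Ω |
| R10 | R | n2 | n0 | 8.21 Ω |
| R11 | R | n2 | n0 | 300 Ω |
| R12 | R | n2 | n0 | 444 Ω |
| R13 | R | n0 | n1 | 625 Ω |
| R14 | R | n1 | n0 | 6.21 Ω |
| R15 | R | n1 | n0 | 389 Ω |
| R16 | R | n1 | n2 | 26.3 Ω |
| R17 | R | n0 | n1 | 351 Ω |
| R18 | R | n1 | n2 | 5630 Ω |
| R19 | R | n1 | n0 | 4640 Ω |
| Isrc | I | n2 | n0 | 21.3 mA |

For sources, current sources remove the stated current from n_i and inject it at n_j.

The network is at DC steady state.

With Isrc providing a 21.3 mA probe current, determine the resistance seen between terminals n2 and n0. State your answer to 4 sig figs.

R_eq = 1.088 Ω

Apply KCL at each of the 2 non-ground nodes and solve the resulting linear system.
Node n1: branches {R1, R3, R4, R5, R6, R8, R13, R14, R15, R16, R17, R18, R19} → V_1 = -0.01809
Node n2: branches {R1, R2, R3, R6, R7, R8, R9, R10, R11, R12, R16, R18, Isrc} → V_2 = -0.02318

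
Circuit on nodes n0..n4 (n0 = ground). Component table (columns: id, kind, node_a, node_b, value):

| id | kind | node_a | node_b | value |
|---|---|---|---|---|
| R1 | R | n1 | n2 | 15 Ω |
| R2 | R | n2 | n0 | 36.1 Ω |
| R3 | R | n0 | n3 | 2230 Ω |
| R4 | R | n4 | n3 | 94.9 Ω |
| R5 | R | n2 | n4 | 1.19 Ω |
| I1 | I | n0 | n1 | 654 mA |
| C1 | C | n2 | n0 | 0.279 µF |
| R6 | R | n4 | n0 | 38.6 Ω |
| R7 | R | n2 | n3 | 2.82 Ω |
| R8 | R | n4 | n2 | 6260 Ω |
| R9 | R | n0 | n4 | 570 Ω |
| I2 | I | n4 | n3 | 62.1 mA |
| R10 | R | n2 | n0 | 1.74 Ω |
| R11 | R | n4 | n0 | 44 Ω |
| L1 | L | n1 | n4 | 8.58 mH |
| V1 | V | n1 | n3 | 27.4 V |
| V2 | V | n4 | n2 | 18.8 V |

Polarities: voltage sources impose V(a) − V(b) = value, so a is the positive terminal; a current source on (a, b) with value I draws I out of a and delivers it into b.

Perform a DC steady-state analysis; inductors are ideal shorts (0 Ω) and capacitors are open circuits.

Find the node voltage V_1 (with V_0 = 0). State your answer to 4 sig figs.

18.36 V

Apply KCL at each of the 4 non-ground nodes and solve the resulting linear system.
Node n1: branches {R1, I1, L1, V1} → V_1 = 18.36
Node n2: branches {R1, R2, R5, C1, R7, R8, R10, V2} → V_2 = -0.4431
Node n3: branches {R3, R4, R7, I2, V1} → V_3 = -9.043
Node n4: branches {R4, R5, R6, R8, R9, I2, R11, L1, V2} → V_4 = 18.36
Source currents: i(L1)=2.805, i(V1)=-3.405, i(V2)=-14.27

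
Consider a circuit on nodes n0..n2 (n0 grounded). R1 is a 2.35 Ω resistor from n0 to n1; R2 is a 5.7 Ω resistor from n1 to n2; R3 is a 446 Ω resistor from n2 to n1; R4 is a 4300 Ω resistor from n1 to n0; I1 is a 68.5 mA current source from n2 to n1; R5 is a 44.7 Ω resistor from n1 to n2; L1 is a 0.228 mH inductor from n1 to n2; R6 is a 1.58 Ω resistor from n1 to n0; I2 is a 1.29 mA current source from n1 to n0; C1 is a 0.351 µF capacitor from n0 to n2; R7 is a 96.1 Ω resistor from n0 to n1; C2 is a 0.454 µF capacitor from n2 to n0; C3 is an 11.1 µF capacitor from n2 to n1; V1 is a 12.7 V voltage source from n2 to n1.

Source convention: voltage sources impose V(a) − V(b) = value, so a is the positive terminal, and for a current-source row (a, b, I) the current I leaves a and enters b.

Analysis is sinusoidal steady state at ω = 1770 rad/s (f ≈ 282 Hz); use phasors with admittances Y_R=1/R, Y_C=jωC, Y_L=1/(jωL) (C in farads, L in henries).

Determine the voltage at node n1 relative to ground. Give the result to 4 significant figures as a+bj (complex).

Apply KCL at each of the 2 non-ground nodes and solve the resulting linear system.
Node n1: branches {R1, R2, R3, R4, I1, R5, L1, R6, I2, R7, C3, V1} → V_1 = -0.001229-0.01692j
Node n2: branches {R2, R3, I1, R5, L1, C1, C2, C3, V1} → V_2 = 12.70-0.01692j
Source currents: i(V1)=-2.609+31.20j

-0.001229-0.01692j V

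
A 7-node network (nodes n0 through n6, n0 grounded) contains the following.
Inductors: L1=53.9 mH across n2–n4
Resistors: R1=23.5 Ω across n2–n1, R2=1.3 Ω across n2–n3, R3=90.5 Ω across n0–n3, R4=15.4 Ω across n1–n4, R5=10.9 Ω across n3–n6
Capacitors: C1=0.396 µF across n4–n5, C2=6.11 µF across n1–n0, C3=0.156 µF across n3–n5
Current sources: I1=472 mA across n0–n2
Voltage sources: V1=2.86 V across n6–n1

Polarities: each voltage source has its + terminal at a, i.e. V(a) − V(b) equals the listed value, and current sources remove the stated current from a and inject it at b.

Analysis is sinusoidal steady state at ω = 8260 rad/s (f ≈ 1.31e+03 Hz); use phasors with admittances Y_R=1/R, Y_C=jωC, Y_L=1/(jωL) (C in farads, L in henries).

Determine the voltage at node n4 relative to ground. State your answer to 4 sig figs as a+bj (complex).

1.610-8.055j V

Apply KCL at each of the 6 non-ground nodes and solve the resulting linear system.
Node n1: branches {R1, R4, C2, V1} → V_1 = 1.595-7.946j
Node n2: branches {L1, R1, R2, I1} → V_2 = 6.751-7.307j
Node n3: branches {R2, R3, R5, C3} → V_3 = 6.425-7.287j
Node n4: branches {L1, R4, C1} → V_4 = 1.610-8.055j
Node n5: branches {C1, C3} → V_5 = 2.971-7.838j
Node n6: branches {R5, V1} → V_6 = 4.455-7.946j
Source currents: i(V1)=0.1807+0.06044j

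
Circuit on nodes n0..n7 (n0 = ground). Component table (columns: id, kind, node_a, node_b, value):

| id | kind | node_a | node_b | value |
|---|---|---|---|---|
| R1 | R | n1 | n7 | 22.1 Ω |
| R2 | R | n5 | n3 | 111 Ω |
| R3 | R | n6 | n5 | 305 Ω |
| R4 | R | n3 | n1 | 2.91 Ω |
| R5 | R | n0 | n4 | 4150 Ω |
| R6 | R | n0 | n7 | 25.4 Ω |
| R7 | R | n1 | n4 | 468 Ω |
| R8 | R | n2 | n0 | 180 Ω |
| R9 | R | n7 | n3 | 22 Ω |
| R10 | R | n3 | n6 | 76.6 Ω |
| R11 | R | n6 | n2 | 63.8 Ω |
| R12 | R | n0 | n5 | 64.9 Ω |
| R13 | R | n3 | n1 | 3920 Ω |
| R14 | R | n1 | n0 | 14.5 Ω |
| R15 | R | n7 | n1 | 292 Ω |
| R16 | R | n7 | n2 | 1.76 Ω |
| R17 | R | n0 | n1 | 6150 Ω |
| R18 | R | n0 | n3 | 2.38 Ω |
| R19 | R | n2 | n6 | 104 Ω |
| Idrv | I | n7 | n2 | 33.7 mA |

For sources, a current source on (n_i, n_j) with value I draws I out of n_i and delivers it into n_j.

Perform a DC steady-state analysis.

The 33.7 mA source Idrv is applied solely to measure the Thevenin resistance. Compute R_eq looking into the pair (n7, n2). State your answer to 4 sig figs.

R_eq = 1.719 Ω

MNA unknowns: 7 node voltages V₁..V_7
R1: Y=0.04525 on G[1,7]
R2: Y=0.009009 on G[5,3]
R3: Y=0.003279 on G[6,5]
R4: Y=0.3436 on G[3,1]
R5: Y=0.0002410 on G[0,4]
R6: Y=0.03937 on G[0,7]
R7: Y=0.002137 on G[1,4]
R8: Y=0.005556 on G[2,0]
R9: Y=0.04545 on G[7,3]
R10: Y=0.01305 on G[3,6]
R11: Y=0.01567 on G[6,2]
R12: Y=0.01541 on G[0,5]
R13: Y=0.0002551 on G[3,1]
R14: Y=0.06897 on G[1,0]
R15: Y=0.003425 on G[7,1]
R16: Y=0.5682 on G[7,2]
R17: Y=0.0001626 on G[0,1]
R18: Y=0.4202 on G[0,3]
R19: Y=0.009615 on G[2,6]
Idrv: z[7]−=0.0337, z[2]+=0.0337
solve → V1=-0.0007414, V2=0.05167, V3=-0.0001112, V4=-0.0006663, V5=0.003710, V6=0.03165, V7=-0.006250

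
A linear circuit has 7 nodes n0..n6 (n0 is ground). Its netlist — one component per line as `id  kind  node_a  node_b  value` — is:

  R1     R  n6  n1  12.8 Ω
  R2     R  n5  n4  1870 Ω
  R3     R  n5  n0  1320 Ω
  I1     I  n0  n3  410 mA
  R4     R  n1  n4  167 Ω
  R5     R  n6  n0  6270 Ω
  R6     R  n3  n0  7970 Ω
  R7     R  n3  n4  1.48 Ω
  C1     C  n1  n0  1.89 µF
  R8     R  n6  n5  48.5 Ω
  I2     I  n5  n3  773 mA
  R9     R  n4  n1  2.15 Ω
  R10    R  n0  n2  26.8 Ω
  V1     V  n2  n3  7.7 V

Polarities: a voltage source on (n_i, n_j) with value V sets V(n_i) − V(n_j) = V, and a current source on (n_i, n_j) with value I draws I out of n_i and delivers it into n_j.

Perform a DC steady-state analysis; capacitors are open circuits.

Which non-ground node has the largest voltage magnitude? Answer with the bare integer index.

MNA unknowns: 6 node voltages V₁..V_6 plus 1 source current (V1)
R1: Y=0.07812 on G[6,1]
R2: Y=0.0005348 on G[5,4]
R3: Y=0.0007576 on G[5,0]
I1: z[0]−=0.41, z[3]+=0.41
R4: Y=0.005988 on G[1,4]
R5: Y=0.0001595 on G[6,0]
R6: Y=0.0001255 on G[3,0]
R7: Y=0.6757 on G[3,4]
C1: Y=0.000 on G[1,0]
R8: Y=0.02062 on G[6,5]
I2: z[5]−=0.773, z[3]+=0.773
R9: Y=0.4651 on G[4,1]
R10: Y=0.03731 on G[0,2]
V1: row V2−V3=7.7, i_V1 at 2,3
solve → V1=1.553, V2=11.87, V3=4.167, V4=3.072, V5=-42.36, V6=-7.604
aux → i_V1=-0.4428

5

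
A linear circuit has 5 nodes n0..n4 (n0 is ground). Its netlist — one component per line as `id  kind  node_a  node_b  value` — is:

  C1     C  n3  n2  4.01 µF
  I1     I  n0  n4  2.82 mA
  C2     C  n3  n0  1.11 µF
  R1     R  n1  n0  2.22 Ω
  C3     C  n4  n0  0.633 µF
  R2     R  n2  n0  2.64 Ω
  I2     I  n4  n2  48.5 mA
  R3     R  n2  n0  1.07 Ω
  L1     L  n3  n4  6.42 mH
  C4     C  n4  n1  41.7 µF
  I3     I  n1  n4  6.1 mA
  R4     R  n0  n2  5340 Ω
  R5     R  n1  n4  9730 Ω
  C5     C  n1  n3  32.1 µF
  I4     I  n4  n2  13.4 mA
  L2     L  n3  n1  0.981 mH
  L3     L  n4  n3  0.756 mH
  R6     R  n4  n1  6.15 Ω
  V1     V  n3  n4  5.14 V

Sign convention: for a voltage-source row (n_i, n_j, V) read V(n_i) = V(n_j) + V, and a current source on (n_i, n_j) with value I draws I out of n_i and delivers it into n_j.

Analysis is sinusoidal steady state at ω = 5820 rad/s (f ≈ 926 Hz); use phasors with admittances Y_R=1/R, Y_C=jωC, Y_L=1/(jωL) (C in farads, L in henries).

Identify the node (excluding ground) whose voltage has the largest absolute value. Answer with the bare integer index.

MNA unknowns: 4 node voltages V₁..V_4 plus 1 source current (V1)
C1: Y=0.000+0.02334j on G[3,2]
I1: z[0]−=0.00282, z[4]+=0.00282
C2: Y=0.000+0.006460j on G[3,0]
R1: Y=0.4505+0.000j on G[1,0]
C3: Y=0.000+0.003684j on G[4,0]
R2: Y=0.3788+0.000j on G[2,0]
I2: z[4]−=0.0485, z[2]+=0.0485
R3: Y=0.9346+0.000j on G[2,0]
L1: Y=0.000-0.02676j on G[3,4]
C4: Y=0.000+0.2427j on G[4,1]
I3: z[1]−=0.0061, z[4]+=0.0061
R4: Y=0.0001873+0.000j on G[0,2]
R5: Y=0.0001028+0.000j on G[1,4]
C5: Y=0.000+0.1868j on G[1,3]
I4: z[4]−=0.0134, z[2]+=0.0134
L2: Y=0.000-0.1751j on G[3,1]
L3: Y=0.000-0.2273j on G[4,3]
R6: Y=0.1626+0.000j on G[4,1]
V1: row V3−V4=5.14, i_V1 at 3,4
solve → V1=-0.1660-0.2773j, V2=0.05586+0.07604j, V3=4.336-0.4157j, V4=-0.8045-0.4157j
aux → i_V1=-0.01578+1.125j

3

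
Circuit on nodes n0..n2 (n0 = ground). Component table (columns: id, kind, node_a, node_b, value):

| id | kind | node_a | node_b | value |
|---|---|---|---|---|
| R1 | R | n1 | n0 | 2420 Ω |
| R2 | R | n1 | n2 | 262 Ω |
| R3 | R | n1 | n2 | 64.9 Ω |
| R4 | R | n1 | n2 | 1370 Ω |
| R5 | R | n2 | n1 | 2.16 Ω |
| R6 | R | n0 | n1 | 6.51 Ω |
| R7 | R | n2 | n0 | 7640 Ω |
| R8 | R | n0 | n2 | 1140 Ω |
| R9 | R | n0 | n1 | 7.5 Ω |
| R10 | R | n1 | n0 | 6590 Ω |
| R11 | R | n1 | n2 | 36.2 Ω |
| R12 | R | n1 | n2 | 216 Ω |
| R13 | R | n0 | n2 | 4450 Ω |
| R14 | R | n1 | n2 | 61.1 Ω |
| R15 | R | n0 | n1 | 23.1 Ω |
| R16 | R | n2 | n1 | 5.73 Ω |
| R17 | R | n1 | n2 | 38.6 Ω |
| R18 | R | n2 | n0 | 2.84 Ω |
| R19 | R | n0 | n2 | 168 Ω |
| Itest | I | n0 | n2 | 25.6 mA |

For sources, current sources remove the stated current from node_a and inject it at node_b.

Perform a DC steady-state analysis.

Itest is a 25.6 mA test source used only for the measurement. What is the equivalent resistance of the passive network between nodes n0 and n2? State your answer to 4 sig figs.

Element admittances at DC:
  Y(R1) = 0.0004132 S between n1,n0
  Y(R2) = 0.003817 S between n1,n2
  Y(R3) = 0.01541 S between n1,n2
  Y(R4) = 0.0007299 S between n1,n2
  Y(R5) = 0.4630 S between n2,n1
  Y(R6) = 0.1536 S between n0,n1
  Y(R7) = 0.0001309 S between n2,n0
  Y(R8) = 0.0008772 S between n0,n2
  Y(R9) = 0.1333 S between n0,n1
  Y(R10) = 0.0001517 S between n1,n0
  Y(R11) = 0.02762 S between n1,n2
  Y(R12) = 0.004630 S between n1,n2
  Y(R13) = 0.0002247 S between n0,n2
  Y(R14) = 0.01637 S between n1,n2
  Y(R15) = 0.04329 S between n0,n1
  Y(R16) = 0.1745 S between n2,n1
  Y(R17) = 0.02591 S between n1,n2
  Y(R18) = 0.3521 S between n2,n0
  Y(R19) = 0.005952 S between n0,n2
  Itest: injects 0.0256 A into n2 (from n0)
Assemble and solve the 2×2 MNA system:
  V(n1)=0.03003  V(n2)=0.04360

R_eq = 1.703 Ω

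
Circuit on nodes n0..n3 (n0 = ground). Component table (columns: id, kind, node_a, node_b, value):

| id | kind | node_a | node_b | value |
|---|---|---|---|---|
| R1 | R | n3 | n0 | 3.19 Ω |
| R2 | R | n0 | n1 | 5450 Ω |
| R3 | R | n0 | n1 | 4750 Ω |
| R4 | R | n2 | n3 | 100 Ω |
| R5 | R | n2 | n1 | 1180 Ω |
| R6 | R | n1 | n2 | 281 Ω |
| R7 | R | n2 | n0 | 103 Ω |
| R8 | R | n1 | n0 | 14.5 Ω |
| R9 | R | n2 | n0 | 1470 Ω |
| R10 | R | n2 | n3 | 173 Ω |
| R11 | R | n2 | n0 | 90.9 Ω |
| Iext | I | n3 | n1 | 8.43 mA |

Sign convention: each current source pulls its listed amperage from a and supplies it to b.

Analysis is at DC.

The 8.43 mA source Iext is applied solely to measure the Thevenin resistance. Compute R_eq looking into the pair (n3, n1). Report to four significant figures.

Element admittances at DC:
  Y(R1) = 0.3135 S between n3,n0
  Y(R2) = 0.0001835 S between n0,n1
  Y(R3) = 0.0002105 S between n0,n1
  Y(R4) = 0.01000 S between n2,n3
  Y(R5) = 0.0008475 S between n2,n1
  Y(R6) = 0.003559 S between n1,n2
  Y(R7) = 0.009709 S between n2,n0
  Y(R8) = 0.06897 S between n1,n0
  Y(R9) = 0.0006803 S between n2,n0
  Y(R10) = 0.005780 S between n2,n3
  Y(R11) = 0.01100 S between n2,n0
  Iext: injects 0.00843 A into n1 (from n3)
Assemble and solve the 3×3 MNA system:
  V(n1)=0.1144  V(n2)=0.002454  V(n3)=-0.02549

R_eq = 16.60 Ω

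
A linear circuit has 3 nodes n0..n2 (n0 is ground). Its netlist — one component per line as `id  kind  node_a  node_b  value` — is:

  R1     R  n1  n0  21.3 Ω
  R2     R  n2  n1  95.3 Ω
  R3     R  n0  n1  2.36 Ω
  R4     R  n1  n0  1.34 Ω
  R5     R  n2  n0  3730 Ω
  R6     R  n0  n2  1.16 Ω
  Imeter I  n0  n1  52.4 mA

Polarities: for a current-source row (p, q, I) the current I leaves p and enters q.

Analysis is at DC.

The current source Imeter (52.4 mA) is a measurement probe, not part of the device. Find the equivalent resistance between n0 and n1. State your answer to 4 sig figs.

Element admittances at DC:
  Y(R1) = 0.04695 S between n1,n0
  Y(R2) = 0.01049 S between n2,n1
  Y(R3) = 0.4237 S between n0,n1
  Y(R4) = 0.7463 S between n1,n0
  Y(R5) = 0.0002681 S between n2,n0
  Y(R6) = 0.8621 S between n0,n2
  Imeter: injects 0.0524 A into n1 (from n0)
Assemble and solve the 2×2 MNA system:
  V(n1)=0.04269  V(n2)=0.0005133

R_eq = 0.8148 Ω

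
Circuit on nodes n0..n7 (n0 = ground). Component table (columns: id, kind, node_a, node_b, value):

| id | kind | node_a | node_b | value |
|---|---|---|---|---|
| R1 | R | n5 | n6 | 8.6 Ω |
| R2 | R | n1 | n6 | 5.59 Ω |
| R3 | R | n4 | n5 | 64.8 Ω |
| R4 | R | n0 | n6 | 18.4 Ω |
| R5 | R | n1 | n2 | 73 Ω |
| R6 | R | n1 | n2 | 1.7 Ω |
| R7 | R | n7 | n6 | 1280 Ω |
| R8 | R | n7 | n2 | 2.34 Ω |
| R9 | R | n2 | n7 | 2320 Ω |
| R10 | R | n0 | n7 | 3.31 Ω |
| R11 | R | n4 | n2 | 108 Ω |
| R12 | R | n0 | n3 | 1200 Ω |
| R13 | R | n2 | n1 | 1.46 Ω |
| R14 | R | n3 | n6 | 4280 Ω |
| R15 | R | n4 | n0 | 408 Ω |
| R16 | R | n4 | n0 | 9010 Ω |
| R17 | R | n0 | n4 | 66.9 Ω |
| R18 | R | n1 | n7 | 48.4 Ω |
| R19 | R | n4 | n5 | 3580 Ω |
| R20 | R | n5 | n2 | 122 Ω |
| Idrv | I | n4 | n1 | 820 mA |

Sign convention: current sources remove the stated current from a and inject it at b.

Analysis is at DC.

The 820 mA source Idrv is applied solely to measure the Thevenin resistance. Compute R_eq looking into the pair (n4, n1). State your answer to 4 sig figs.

MNA unknowns: 7 node voltages V₁..V_7
R1: Y=0.1163 on G[5,6]
R2: Y=0.1789 on G[1,6]
R3: Y=0.01543 on G[4,5]
R4: Y=0.05435 on G[0,6]
R5: Y=0.01370 on G[1,2]
R6: Y=0.5882 on G[1,2]
R7: Y=0.0007813 on G[7,6]
R8: Y=0.4274 on G[7,2]
R9: Y=0.0004310 on G[2,7]
R10: Y=0.3021 on G[0,7]
R11: Y=0.009259 on G[4,2]
R12: Y=0.0008333 on G[0,3]
R13: Y=0.6849 on G[2,1]
R14: Y=0.0002336 on G[3,6]
R15: Y=0.002451 on G[4,0]
R16: Y=0.0001110 on G[4,0]
R17: Y=0.01495 on G[0,4]
R18: Y=0.02066 on G[1,7]
R19: Y=0.0002793 on G[4,5]
R20: Y=0.008197 on G[5,2]
Idrv: z[4]−=0.82, z[1]+=0.82
solve → V1=2.116, V2=1.715, V3=0.1175, V4=-19.54, V5=-1.644, V6=0.5368, V7=1.035

R_eq = 26.41 Ω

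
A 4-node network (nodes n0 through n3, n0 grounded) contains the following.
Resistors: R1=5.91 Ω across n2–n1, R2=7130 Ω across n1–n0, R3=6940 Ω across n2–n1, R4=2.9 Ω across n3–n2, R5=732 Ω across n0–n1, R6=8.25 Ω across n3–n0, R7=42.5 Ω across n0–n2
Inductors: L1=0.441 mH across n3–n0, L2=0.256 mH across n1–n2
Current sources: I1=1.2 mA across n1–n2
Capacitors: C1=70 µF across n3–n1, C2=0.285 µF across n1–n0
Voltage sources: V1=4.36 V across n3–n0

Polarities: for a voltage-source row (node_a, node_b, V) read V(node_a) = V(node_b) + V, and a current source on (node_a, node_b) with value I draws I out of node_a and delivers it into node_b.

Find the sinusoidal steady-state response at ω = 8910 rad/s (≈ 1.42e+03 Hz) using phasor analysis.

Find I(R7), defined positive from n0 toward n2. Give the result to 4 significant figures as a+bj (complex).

MNA unknowns: 3 node voltages V₁..V_3 plus 1 source current (V1)
R1: Y=0.1692+0.000j on G[2,1]
R2: Y=0.0001403+0.000j on G[1,0]
R3: Y=0.0001441+0.000j on G[2,1]
L1: Y=0.000-0.2545j on G[3,0]
I1: z[1]−=0.0012, z[2]+=0.0012
C1: Y=0.000+0.6237j on G[3,1]
R4: Y=0.3448+0.000j on G[3,2]
R5: Y=0.001366+0.000j on G[0,1]
R6: Y=0.1212+0.000j on G[3,0]
C2: Y=0.000+0.002539j on G[1,0]
R7: Y=0.02353+0.000j on G[0,2]
L2: Y=0.000-0.4384j on G[1,2]
V1: row V3−V0=4.36, i_V1 at 3,0
solve → V1=4.349+0.1296j, V2=4.284-0.01255j, V3=4.360+0.000j
aux → i_V1=-0.6355+1.099j

-0.1008+0.0002952j A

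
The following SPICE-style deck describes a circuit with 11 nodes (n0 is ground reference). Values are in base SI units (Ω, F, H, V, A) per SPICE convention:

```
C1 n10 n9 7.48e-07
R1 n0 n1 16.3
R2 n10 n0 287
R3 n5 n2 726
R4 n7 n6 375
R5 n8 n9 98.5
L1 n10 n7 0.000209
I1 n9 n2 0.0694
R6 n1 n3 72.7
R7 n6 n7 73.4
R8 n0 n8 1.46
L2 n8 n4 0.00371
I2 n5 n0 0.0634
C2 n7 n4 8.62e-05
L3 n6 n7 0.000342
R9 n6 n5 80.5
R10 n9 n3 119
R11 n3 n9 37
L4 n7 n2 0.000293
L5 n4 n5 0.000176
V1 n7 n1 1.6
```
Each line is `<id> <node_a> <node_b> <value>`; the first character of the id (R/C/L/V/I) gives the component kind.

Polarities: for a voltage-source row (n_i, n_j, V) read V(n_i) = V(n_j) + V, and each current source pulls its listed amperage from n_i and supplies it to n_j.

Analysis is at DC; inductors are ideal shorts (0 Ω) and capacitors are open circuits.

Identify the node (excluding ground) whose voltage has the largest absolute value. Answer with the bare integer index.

Element admittances at DC:
  Y(C1) = 0.000 S between n10,n9
  Y(R1) = 0.06135 S between n0,n1
  Y(R2) = 0.003484 S between n10,n0
  Y(R3) = 0.001377 S between n5,n2
  Y(R4) = 0.002667 S between n7,n6
  Y(R5) = 0.01015 S between n8,n9
  L1: short n10↔n7 (DC inductor)
  I1: injects 0.0694 A into n2 (from n9)
  Y(R6) = 0.01376 S between n1,n3
  Y(R7) = 0.01362 S between n6,n7
  Y(R8) = 0.6849 S between n0,n8
  L2: short n8↔n4 (DC inductor)
  I2: injects 0.0634 A into n0 (from n5)
  Y(C2) = 0.000 S between n7,n4
  L3: short n6↔n7 (DC inductor)
  Y(R9) = 0.01242 S between n6,n5
  Y(R10) = 0.008403 S between n9,n3
  Y(R11) = 0.02703 S between n3,n9
  L4: short n7↔n2 (DC inductor)
  L5: short n4↔n5 (DC inductor)
  V1: constraint V(n7)−V(n1) = 1.6
Assemble and solve the 16×16 MNA system:
  V(n1)=0.06523  V(n2)=1.665  V(n3)=-2.490  V(n4)=-0.1069  V(n5)=-0.1069  V(n6)=1.665  V(n7)=1.665  V(n8)=-0.1069  V(n9)=-3.481  V(n10)=1.665
  i(L1)=-0.005802  i(L2)=0.03895  i(L3)=-0.02201  i(L4)=-0.06696  i(L5)=0.03895  i(V1)=0.03914

9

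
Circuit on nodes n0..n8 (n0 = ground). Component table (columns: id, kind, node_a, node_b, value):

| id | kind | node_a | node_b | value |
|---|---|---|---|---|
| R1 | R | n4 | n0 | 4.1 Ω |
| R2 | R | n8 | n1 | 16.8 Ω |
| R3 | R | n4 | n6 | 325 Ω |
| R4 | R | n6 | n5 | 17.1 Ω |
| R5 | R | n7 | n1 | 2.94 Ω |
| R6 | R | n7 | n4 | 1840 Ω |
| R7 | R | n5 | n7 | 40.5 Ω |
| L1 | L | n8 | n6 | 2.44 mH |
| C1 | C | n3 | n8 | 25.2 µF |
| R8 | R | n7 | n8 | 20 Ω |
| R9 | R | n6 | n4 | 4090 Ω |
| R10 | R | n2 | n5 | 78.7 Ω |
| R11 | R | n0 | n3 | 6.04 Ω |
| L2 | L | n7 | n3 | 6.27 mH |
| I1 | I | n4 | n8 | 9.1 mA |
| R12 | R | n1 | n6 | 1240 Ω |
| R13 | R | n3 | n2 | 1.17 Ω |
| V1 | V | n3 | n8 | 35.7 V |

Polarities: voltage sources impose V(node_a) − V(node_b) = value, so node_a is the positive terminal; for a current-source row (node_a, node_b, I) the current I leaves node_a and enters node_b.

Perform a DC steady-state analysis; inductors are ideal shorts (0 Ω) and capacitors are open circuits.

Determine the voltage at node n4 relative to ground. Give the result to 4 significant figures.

-0.5037 V

MNA unknowns: 8 node voltages V₁..V_8 plus 3 source currents (L1, L2, V1)
R1: Y=0.2439 on G[4,0]
R2: Y=0.05952 on G[8,1]
R3: Y=0.003077 on G[4,6]
R4: Y=0.05848 on G[6,5]
R5: Y=0.3401 on G[7,1]
R6: Y=0.0005435 on G[7,4]
R7: Y=0.02469 on G[5,7]
L1: row V8−V6=0, i_L1 at 8,6
C1: Y=0.000 on G[3,8]
R8: Y=0.05000 on G[7,8]
R9: Y=0.0002445 on G[6,4]
R10: Y=0.01271 on G[2,5]
R11: Y=0.1656 on G[0,3]
L2: row V7−V3=0, i_L2 at 7,3
I1: z[4]−=0.0091, z[8]+=0.0091
R12: Y=0.0008065 on G[1,6]
R13: Y=0.8547 on G[3,2]
V1: row V3−V8=35.7, i_V1 at 3,8
solve → V1=-4.636, V2=0.4225, V3=0.7421, V4=-0.5037, V5=-21.08, V6=-34.96, V7=0.7421, V8=-34.96
aux → i_L1=-0.9507, i_L2=-4.154, i_V1=-4.550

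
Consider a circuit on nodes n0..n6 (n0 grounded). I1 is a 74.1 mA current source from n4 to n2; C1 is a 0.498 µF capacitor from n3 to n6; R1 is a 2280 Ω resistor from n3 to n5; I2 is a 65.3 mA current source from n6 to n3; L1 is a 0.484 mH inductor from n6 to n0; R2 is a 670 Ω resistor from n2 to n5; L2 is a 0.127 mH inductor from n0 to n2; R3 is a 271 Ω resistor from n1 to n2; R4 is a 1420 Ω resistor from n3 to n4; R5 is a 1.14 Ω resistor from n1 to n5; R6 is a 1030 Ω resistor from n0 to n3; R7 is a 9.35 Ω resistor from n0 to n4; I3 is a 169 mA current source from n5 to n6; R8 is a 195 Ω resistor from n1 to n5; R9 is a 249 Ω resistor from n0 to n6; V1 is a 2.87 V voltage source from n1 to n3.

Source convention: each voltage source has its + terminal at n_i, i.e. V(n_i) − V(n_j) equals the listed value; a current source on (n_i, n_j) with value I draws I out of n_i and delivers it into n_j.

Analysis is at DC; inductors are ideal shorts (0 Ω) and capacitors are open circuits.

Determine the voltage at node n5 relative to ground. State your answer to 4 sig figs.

MNA unknowns: 6 node voltages V₁..V_6 plus 3 source currents (L1, L2, V1)
I1: z[4]−=0.0741, z[2]+=0.0741
C1: Y=0.000 on G[3,6]
R1: Y=0.0004386 on G[3,5]
I2: z[6]−=0.0653, z[3]+=0.0653
L1: row V6−V0=0, i_L1 at 6,0
R2: Y=0.001493 on G[2,5]
L2: row V0−V2=0, i_L2 at 0,2
R3: Y=0.003690 on G[1,2]
R4: Y=0.0007042 on G[3,4]
R5: Y=0.8772 on G[1,5]
R6: Y=0.0009709 on G[0,3]
R7: Y=0.1070 on G[0,4]
I3: z[5]−=0.169, z[6]+=0.169
R8: Y=0.005128 on G[1,5]
R9: Y=0.004016 on G[0,6]
V1: row V1−V3=2.87, i_V1 at 1,3
solve → V1=-14.47, V2=0.000, V3=-17.34, V4=-0.8017, V5=-14.63, V6=0.000
aux → i_L1=0.1037, i_L2=0.001124, i_V1=-0.09496

-14.63 V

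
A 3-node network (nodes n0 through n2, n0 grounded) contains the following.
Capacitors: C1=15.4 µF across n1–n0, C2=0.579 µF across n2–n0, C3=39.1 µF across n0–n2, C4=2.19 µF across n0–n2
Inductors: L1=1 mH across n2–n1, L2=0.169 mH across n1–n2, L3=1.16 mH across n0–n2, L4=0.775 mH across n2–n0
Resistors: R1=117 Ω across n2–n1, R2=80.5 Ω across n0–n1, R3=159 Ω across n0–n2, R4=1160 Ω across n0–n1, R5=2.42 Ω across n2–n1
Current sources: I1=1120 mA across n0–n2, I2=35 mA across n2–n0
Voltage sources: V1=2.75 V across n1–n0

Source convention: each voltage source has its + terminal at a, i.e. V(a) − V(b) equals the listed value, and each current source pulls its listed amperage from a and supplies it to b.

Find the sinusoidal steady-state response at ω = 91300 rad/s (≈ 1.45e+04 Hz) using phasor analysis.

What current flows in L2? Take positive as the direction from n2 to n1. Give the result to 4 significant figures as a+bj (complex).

-0.03898+0.1774j A

MNA unknowns: 2 node voltages V₁..V_2 plus 1 source current (V1)
C1: Y=0.000+1.406j on G[1,0]
L1: Y=0.000-0.01095j on G[2,1]
R1: Y=0.008547+0.000j on G[2,1]
I1: z[0]−=1.12, z[2]+=1.12
L2: Y=0.000-0.06481j on G[1,2]
R2: Y=0.01242+0.000j on G[0,1]
C2: Y=0.000+0.05286j on G[2,0]
L3: Y=0.000-0.009442j on G[0,2]
C3: Y=0.000+3.570j on G[0,2]
R3: Y=0.006289+0.000j on G[0,2]
R4: Y=0.0008621+0.000j on G[0,1]
R5: Y=0.4132+0.000j on G[2,1]
I2: z[2]−=0.035, z[0]+=0.035
L4: Y=0.000-0.01413j on G[2,0]
C4: Y=0.000+0.1999j on G[0,2]
V1: row V1−V0=2.75, i_V1 at 1,0
solve → V1=2.750+0.000j, V2=0.01318-0.6014j
aux → i_V1=-1.236-3.913j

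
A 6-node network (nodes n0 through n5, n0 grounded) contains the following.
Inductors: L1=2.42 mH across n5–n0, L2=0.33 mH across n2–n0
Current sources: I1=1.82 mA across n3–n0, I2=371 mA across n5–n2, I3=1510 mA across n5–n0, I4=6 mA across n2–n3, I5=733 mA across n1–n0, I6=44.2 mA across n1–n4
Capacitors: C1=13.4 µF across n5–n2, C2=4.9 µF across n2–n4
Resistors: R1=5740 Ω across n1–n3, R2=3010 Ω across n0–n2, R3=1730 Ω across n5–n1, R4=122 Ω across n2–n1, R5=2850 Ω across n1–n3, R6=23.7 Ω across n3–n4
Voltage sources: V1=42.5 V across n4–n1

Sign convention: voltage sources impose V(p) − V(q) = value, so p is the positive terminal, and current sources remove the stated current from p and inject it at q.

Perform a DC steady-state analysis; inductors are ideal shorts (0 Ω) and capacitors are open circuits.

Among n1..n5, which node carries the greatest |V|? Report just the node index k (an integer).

Element admittances at DC:
  L1: short n5↔n0 (DC inductor)
  I1: injects 0.00182 A into n0 (from n3)
  Y(C1) = 0.000 S between n5,n2
  Y(R1) = 0.0001742 S between n1,n3
  I2: injects 0.371 A into n2 (from n5)
  Y(R2) = 0.0003322 S between n0,n2
  I3: injects 1.51 A into n0 (from n5)
  Y(C2) = 0.000 S between n2,n4
  I4: injects 0.006 A into n3 (from n2)
  Y(R3) = 0.0005780 S between n5,n1
  Y(R4) = 0.008197 S between n2,n1
  L2: short n2↔n0 (DC inductor)
  I5: injects 0.733 A into n0 (from n1)
  Y(R5) = 0.0003509 S between n1,n3
  Y(R6) = 0.04219 S between n3,n4
  I6: injects 0.0442 A into n4 (from n1)
  V1: constraint V(n4)−V(n1) = 42.5
Assemble and solve the 8×8 MNA system:
  V(n1)=-83.06  V(n2)=0.000  V(n3)=-40.98  V(n4)=-40.56  V(n5)=0.000
  i(L1)=-1.929  i(L2)=-0.3158  i(V1)=0.02629

1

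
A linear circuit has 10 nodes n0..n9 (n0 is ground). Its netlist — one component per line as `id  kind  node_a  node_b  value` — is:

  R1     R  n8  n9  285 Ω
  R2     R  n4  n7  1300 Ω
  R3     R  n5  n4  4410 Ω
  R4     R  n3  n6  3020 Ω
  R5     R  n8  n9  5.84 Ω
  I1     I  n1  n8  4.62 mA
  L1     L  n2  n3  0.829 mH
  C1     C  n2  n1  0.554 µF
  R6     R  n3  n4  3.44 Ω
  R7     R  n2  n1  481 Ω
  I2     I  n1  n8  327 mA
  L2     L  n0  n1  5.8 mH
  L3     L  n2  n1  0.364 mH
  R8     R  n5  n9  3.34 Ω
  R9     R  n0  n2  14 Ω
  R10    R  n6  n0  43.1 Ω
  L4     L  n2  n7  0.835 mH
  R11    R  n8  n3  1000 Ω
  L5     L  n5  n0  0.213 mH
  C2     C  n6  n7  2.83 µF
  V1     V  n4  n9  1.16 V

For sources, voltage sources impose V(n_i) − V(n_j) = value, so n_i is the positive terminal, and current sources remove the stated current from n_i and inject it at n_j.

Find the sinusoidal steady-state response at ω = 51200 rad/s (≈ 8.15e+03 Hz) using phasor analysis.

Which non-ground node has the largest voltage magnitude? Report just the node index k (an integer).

MNA unknowns: 9 node voltages V₁..V_9 plus 1 source current (V1)
R1: Y=0.003509+0.000j on G[8,9]
R2: Y=0.0007692+0.000j on G[4,7]
R3: Y=0.0002268+0.000j on G[5,4]
R4: Y=0.0003311+0.000j on G[3,6]
R5: Y=0.1712+0.000j on G[8,9]
I1: z[1]−=0.00462, z[8]+=0.00462
L1: Y=0.000-0.02356j on G[2,3]
C1: Y=0.000+0.02836j on G[2,1]
R6: Y=0.2907+0.000j on G[3,4]
R7: Y=0.002079+0.000j on G[2,1]
I2: z[1]−=0.327, z[8]+=0.327
L2: Y=0.000-0.003367j on G[0,1]
L3: Y=0.000-0.05366j on G[2,1]
R8: Y=0.2994+0.000j on G[5,9]
R9: Y=0.07143+0.000j on G[0,2]
R10: Y=0.02320+0.000j on G[6,0]
L4: Y=0.000-0.02339j on G[2,7]
R11: Y=0.001000+0.000j on G[8,3]
L5: Y=0.000-0.09170j on G[5,0]
C2: Y=0.000+0.1449j on G[6,7]
V1: row V4−V9=1.16, i_V1 at 4,9
solve → V1=-2.636-12.58j, V2=-2.051-1.192j, V3=0.8679+2.968j, V4=1.204+2.735j, V5=-0.7239+2.513j, V6=-1.793+0.4269j, V7=-1.730+0.7200j, V8=1.936+2.736j, V9=0.04438+2.735j
aux → i_V1=-0.1005+0.06610j

1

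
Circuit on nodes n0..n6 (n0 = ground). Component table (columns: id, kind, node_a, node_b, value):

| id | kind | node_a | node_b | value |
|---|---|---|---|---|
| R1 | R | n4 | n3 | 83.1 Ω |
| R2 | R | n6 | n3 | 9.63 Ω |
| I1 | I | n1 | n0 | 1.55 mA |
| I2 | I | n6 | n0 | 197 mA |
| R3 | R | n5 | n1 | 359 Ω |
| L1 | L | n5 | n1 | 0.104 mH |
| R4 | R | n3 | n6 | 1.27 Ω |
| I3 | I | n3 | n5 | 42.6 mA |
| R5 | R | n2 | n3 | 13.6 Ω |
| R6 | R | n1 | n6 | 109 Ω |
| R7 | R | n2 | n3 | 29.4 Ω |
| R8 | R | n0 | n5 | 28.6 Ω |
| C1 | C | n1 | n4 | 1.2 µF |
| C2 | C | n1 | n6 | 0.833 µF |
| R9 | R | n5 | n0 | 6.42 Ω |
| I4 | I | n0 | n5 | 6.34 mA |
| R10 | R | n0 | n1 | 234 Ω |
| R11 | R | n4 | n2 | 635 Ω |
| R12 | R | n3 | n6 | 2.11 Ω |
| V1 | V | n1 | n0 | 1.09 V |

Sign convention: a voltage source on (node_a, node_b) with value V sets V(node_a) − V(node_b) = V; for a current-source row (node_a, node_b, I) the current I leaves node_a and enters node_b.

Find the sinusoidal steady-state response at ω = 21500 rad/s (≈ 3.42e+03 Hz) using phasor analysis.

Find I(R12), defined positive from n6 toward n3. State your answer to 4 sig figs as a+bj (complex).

Apply KCL at each of the 6 non-ground nodes and solve the resulting linear system.
Node n1: branches {I1, R3, L1, R6, C1, C2, R10, V1} → V_1 = 1.090+0.000j
Node n2: branches {R5, R7, R11} → V_2 = -3.816+5.910j
Node n3: branches {R1, R2, R4, I3, R5, R7, R12} → V_3 = -3.908+5.948j
Node n4: branches {R1, C1, R11} → V_4 = 2.457+3.352j
Node n5: branches {R3, L1, I3, R8, R9, I4} → V_5 = 0.9605-0.2994j
Node n6: branches {R2, I2, R4, R6, C2, R12} → V_6 = -3.940+5.974j
Source currents: i(V1)=-0.3801+0.05710j

-0.01523+0.01225j A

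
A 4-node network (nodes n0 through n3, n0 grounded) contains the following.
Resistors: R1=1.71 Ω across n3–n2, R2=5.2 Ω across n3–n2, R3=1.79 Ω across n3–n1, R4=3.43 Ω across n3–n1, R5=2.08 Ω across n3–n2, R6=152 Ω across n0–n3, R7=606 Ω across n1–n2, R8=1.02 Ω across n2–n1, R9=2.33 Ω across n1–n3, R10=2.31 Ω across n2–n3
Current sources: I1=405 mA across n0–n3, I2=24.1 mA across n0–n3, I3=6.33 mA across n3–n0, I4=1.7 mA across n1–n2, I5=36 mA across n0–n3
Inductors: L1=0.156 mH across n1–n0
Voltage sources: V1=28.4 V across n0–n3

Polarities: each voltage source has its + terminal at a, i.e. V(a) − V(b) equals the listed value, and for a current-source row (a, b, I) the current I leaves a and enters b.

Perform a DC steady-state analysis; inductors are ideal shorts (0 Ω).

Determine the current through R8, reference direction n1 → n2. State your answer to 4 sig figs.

17.61 A

Element admittances at DC:
  Y(R1) = 0.5848 S between n3,n2
  I1: injects 0.405 A into n3 (from n0)
  L1: short n1↔n0 (DC inductor)
  I2: injects 0.0241 A into n3 (from n0)
  Y(R2) = 0.1923 S between n3,n2
  Y(R3) = 0.5587 S between n3,n1
  Y(R4) = 0.2915 S between n3,n1
  Y(R5) = 0.4808 S between n3,n2
  Y(R6) = 0.006579 S between n0,n3
  Y(R7) = 0.001650 S between n1,n2
  Y(R8) = 0.9804 S between n2,n1
  I3: injects 0.00633 A into n0 (from n3)
  I4: injects 0.0017 A into n2 (from n1)
  Y(R9) = 0.4292 S between n1,n3
  Y(R10) = 0.4329 S between n2,n3
  I5: injects 0.036 A into n3 (from n0)
  V1: constraint V(n0)−V(n3) = 28.4
Assemble and solve the 5×5 MNA system:
  V(n1)=0.000  V(n2)=-17.96  V(n3)=-28.40
  i(L1)=-53.98  i(V1)=-54.62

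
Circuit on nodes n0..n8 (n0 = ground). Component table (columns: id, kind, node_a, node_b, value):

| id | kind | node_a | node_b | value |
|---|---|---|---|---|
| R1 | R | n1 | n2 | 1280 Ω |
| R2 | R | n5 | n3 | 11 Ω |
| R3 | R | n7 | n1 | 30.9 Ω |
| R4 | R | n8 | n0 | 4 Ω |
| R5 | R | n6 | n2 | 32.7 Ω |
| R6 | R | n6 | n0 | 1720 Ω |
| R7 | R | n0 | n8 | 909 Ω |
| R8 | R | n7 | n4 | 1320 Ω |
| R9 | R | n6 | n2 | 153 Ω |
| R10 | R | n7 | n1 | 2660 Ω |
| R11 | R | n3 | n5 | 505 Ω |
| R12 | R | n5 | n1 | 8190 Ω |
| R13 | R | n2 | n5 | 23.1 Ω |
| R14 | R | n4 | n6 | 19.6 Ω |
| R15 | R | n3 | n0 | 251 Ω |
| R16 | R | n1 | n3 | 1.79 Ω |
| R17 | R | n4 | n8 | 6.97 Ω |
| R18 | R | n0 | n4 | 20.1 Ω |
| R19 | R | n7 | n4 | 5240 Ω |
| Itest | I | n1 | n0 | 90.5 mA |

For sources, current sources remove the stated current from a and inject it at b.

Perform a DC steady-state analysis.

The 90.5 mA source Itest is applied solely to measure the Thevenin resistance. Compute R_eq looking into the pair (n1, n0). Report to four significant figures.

MNA unknowns: 8 node voltages V₁..V_8
R1: Y=0.0007813 on G[1,2]
R2: Y=0.09091 on G[5,3]
R3: Y=0.03236 on G[7,1]
R4: Y=0.2500 on G[8,0]
R5: Y=0.03058 on G[6,2]
R6: Y=0.0005814 on G[6,0]
R7: Y=0.001100 on G[0,8]
R8: Y=0.0007576 on G[7,4]
R9: Y=0.006536 on G[6,2]
R10: Y=0.0003759 on G[7,1]
R11: Y=0.001980 on G[3,5]
R12: Y=0.0001221 on G[5,1]
R13: Y=0.04329 on G[2,5]
R14: Y=0.05102 on G[4,6]
R15: Y=0.003984 on G[3,0]
R16: Y=0.5587 on G[1,3]
R17: Y=0.1435 on G[4,8]
R18: Y=0.04975 on G[0,4]
R19: Y=0.0001908 on G[7,4]
Itest: z[1]−=0.0905, z[0]+=0.0905
solve → V1=-5.672, V2=-3.425, V3=-5.522, V4=-0.4786, V5=-4.856, V6=-1.708, V7=-5.526, V8=-0.1740

R_eq = 62.67 Ω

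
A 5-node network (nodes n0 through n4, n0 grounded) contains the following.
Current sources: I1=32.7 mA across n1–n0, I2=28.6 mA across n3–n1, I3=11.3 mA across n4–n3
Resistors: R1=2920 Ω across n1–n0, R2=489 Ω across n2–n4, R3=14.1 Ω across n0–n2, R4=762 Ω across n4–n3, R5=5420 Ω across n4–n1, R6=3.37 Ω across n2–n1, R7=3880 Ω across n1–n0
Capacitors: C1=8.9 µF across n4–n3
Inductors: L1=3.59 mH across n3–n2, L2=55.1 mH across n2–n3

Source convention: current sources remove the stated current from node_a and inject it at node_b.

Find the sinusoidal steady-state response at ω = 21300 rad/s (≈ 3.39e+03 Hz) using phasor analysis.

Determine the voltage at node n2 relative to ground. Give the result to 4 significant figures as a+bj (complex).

-0.4571+1.015e-05j V

Apply KCL at each of the 4 non-ground nodes and solve the resulting linear system.
Node n1: branches {I1, R1, I2, R5, R6, R7} → V_1 = -0.4701-0.001200j
Node n2: branches {R2, L1, R3, R6, L2} → V_2 = -0.4571+1.015e-05j
Node n3: branches {C1, L1, I2, R4, L2, I3} → V_3 = -0.7693-2.007j
Node n4: branches {R2, C1, R4, R5, I3} → V_4 = -0.7467-1.951j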